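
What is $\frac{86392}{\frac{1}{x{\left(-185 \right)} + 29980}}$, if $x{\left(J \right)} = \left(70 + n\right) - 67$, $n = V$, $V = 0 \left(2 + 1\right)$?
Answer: $2590291336$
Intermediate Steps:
$V = 0$ ($V = 0 \cdot 3 = 0$)
$n = 0$
$x{\left(J \right)} = 3$ ($x{\left(J \right)} = \left(70 + 0\right) - 67 = 70 - 67 = 3$)
$\frac{86392}{\frac{1}{x{\left(-185 \right)} + 29980}} = \frac{86392}{\frac{1}{3 + 29980}} = \frac{86392}{\frac{1}{29983}} = 86392 \frac{1}{\frac{1}{29983}} = 86392 \cdot 29983 = 2590291336$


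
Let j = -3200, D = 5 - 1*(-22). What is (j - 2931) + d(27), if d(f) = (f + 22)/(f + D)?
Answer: -331025/54 ≈ -6130.1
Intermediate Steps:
D = 27 (D = 5 + 22 = 27)
d(f) = (22 + f)/(27 + f) (d(f) = (f + 22)/(f + 27) = (22 + f)/(27 + f))
(j - 2931) + d(27) = (-3200 - 2931) + (22 + 27)/(27 + 27) = -6131 + 49/54 = -331025/54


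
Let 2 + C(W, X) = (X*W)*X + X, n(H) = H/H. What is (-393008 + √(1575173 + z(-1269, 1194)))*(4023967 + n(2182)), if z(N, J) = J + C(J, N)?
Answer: -1581451615744 + 28167776*√39272370 ≈ -1.4049e+12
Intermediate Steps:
n(H) = 1
C(W, X) = -2 + X + W*X² (C(W, X) = -2 + ((X*W)*X + X) = -2 + ((W*X)*X + X) = -2 + (W*X² + X) = -2 + (X + W*X²) = -2 + X + W*X²)
z(N, J) = -2 + J + N + J*N² (z(N, J) = J + (-2 + N + J*N²) = -2 + J + N + J*N²)
(-393008 + √(1575173 + z(-1269, 1194)))*(4023967 + n(2182)) = (-393008 + √(1575173 + (-2 + 1194 - 1269 + 1194*(-1269)²)))*(4023967 + 1) = (-393008 + √(1575173 + (-2 + 1194 - 1269 + 1194*1610361)))*4023968 = (-393008 + √(1575173 + (-2 + 1194 - 1269 + 1922771034)))*4023968 = (-393008 + √(1575173 + 1922770957))*4023968 = (-393008 + √1924346130)*4023968 = (-393008 + 7*√39272370)*4023968 = -1581451615744 + 28167776*√39272370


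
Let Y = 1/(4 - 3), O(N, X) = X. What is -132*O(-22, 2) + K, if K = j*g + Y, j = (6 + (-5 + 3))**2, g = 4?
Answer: -199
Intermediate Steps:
Y = 1 (Y = 1/1 = 1)
j = 16 (j = (6 - 2)**2 = 4**2 = 16)
K = 65 (K = 16*4 + 1 = 64 + 1 = 65)
-132*O(-22, 2) + K = -132*2 + 65 = -264 + 65 = -199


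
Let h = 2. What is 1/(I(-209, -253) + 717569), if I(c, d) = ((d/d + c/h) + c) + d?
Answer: 2/1434007 ≈ 1.3947e-6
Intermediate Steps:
I(c, d) = 1 + d + 3*c/2 (I(c, d) = ((d/d + c/2) + c) + d = ((1 + c*(½)) + c) + d = ((1 + c/2) + c) + d = (1 + 3*c/2) + d = 1 + d + 3*c/2)
1/(I(-209, -253) + 717569) = 1/((1 - 253 + (3/2)*(-209)) + 717569) = 1/((1 - 253 - 627/2) + 717569) = 1/(-1131/2 + 717569) = 1/(1434007/2) = 2/1434007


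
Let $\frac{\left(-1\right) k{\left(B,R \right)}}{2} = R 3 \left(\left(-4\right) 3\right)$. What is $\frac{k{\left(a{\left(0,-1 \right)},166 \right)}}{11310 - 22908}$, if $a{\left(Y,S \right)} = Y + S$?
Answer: $- \frac{1992}{1933} \approx -1.0305$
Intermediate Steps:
$a{\left(Y,S \right)} = S + Y$
$k{\left(B,R \right)} = 72 R$ ($k{\left(B,R \right)} = - 2 R 3 \left(\left(-4\right) 3\right) = - 2 \cdot 3 R \left(-12\right) = - 2 \left(- 36 R\right) = 72 R$)
$\frac{k{\left(a{\left(0,-1 \right)},166 \right)}}{11310 - 22908} = \frac{72 \cdot 166}{11310 - 22908} = \frac{11952}{11310 - 22908} = \frac{11952}{-11598} = 11952 \left(- \frac{1}{11598}\right) = - \frac{1992}{1933}$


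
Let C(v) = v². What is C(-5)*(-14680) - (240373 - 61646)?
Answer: -545727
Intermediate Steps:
C(-5)*(-14680) - (240373 - 61646) = (-5)²*(-14680) - (240373 - 61646) = 25*(-14680) - 1*178727 = -367000 - 178727 = -545727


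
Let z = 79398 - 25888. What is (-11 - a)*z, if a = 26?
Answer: -1979870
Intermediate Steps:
z = 53510
(-11 - a)*z = (-11 - 1*26)*53510 = (-11 - 26)*53510 = -37*53510 = -1979870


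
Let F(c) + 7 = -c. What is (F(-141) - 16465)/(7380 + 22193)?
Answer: -16331/29573 ≈ -0.55223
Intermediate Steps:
F(c) = -7 - c
(F(-141) - 16465)/(7380 + 22193) = ((-7 - 1*(-141)) - 16465)/(7380 + 22193) = ((-7 + 141) - 16465)/29573 = (134 - 16465)*(1/29573) = -16331*1/29573 = -16331/29573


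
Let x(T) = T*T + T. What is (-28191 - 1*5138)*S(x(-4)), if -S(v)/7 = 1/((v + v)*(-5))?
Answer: -233303/120 ≈ -1944.2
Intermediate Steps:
x(T) = T + T² (x(T) = T² + T = T + T²)
S(v) = 7/(10*v) (S(v) = -7/((v + v)*(-5)) = -7*(-1)/((2*v)*5) = -7*1/(2*v)*(-1)/5 = -(-7)/(10*v) = 7/(10*v))
(-28191 - 1*5138)*S(x(-4)) = (-28191 - 1*5138)*(7/(10*((-4*(1 - 4))))) = (-28191 - 5138)*(7/(10*((-4*(-3))))) = -233303/(10*12) = -33329*7/120 = -233303/120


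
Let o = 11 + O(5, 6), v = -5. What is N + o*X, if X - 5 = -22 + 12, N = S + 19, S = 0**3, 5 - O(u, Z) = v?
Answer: -86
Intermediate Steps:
O(u, Z) = 10 (O(u, Z) = 5 - 1*(-5) = 5 + 5 = 10)
S = 0
o = 21 (o = 11 + 10 = 21)
N = 19 (N = 0 + 19 = 19)
X = -5 (X = 5 + (-22 + 12) = 5 - 10 = -5)
N + o*X = 19 + 21*(-5) = 19 - 105 = -86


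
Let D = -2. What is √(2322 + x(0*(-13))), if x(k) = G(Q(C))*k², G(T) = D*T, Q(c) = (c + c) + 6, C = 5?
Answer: 3*√258 ≈ 48.187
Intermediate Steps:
Q(c) = 6 + 2*c (Q(c) = 2*c + 6 = 6 + 2*c)
G(T) = -2*T
x(k) = -32*k² (x(k) = (-2*(6 + 2*5))*k² = (-2*(6 + 10))*k² = (-2*16)*k² = -32*k²)
√(2322 + x(0*(-13))) = √(2322 - 32*(0*(-13))²) = √(2322 - 32*0²) = √(2322 - 32*0) = √(2322 + 0) = √2322 = 3*√258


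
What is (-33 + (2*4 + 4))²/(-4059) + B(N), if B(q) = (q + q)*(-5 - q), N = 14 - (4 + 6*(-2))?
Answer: -535837/451 ≈ -1188.1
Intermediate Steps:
N = 22 (N = 14 - (4 - 12) = 14 - 1*(-8) = 14 + 8 = 22)
B(q) = 2*q*(-5 - q) (B(q) = (2*q)*(-5 - q) = 2*q*(-5 - q))
(-33 + (2*4 + 4))²/(-4059) + B(N) = (-33 + (2*4 + 4))²/(-4059) - 2*22*(5 + 22) = (-33 + (8 + 4))²*(-1/4059) - 2*22*27 = (-33 + 12)²*(-1/4059) - 1188 = (-21)²*(-1/4059) - 1188 = 441*(-1/4059) - 1188 = -49/451 - 1188 = -535837/451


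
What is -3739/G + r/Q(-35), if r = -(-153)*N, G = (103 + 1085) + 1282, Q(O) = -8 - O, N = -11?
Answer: -473107/7410 ≈ -63.847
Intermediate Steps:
G = 2470 (G = 1188 + 1282 = 2470)
r = -1683 (r = -(-153)*(-11) = -1*1683 = -1683)
-3739/G + r/Q(-35) = -3739/2470 - 1683/(-8 - 1*(-35)) = -3739*1/2470 - 1683/(-8 + 35) = -3739/2470 - 1683/27 = -3739/2470 - 1683*1/27 = -3739/2470 - 187/3 = -473107/7410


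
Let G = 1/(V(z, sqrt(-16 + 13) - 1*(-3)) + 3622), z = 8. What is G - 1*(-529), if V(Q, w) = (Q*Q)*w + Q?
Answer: 1288994835/2436662 - 16*I*sqrt(3)/3654993 ≈ 529.0 - 7.5822e-6*I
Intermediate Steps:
V(Q, w) = Q + w*Q**2 (V(Q, w) = Q**2*w + Q = w*Q**2 + Q = Q + w*Q**2)
G = 1/(3822 + 64*I*sqrt(3)) (G = 1/(8*(1 + 8*(sqrt(-16 + 13) - 1*(-3))) + 3622) = 1/(8*(1 + 8*(sqrt(-3) + 3)) + 3622) = 1/(8*(1 + 8*(I*sqrt(3) + 3)) + 3622) = 1/(8*(1 + 8*(3 + I*sqrt(3))) + 3622) = 1/(8*(1 + (24 + 8*I*sqrt(3))) + 3622) = 1/(8*(25 + 8*I*sqrt(3)) + 3622) = 1/((200 + 64*I*sqrt(3)) + 3622) = 1/(3822 + 64*I*sqrt(3)) ≈ 0.00026142 - 7.582e-6*I)
G - 1*(-529) = (637/2436662 - 16*I*sqrt(3)/3654993) - 1*(-529) = (637/2436662 - 16*I*sqrt(3)/3654993) + 529 = 1288994835/2436662 - 16*I*sqrt(3)/3654993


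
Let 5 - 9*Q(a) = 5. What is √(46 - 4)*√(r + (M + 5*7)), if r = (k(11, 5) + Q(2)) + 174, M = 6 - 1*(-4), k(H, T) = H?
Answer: 2*√2415 ≈ 98.285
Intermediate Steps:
Q(a) = 0 (Q(a) = 5/9 - ⅑*5 = 5/9 - 5/9 = 0)
M = 10 (M = 6 + 4 = 10)
r = 185 (r = (11 + 0) + 174 = 11 + 174 = 185)
√(46 - 4)*√(r + (M + 5*7)) = √(46 - 4)*√(185 + (10 + 5*7)) = √42*√(185 + (10 + 35)) = √42*√(185 + 45) = √42*√230 = 2*√2415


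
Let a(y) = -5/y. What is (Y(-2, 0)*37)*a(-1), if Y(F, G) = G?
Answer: 0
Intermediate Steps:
(Y(-2, 0)*37)*a(-1) = (0*37)*(-5/(-1)) = 0*(-5*(-1)) = 0*5 = 0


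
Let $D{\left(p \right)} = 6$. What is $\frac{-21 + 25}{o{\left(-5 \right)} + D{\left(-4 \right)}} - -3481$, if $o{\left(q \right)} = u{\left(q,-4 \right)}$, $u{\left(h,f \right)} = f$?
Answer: $3483$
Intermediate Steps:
$o{\left(q \right)} = -4$
$\frac{-21 + 25}{o{\left(-5 \right)} + D{\left(-4 \right)}} - -3481 = \frac{-21 + 25}{-4 + 6} - -3481 = \frac{1}{2} \cdot 4 + 3481 = 2 + 3481 = 3483$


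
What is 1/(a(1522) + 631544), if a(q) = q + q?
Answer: 1/634588 ≈ 1.5758e-6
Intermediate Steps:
a(q) = 2*q
1/(a(1522) + 631544) = 1/(2*1522 + 631544) = 1/(3044 + 631544) = 1/634588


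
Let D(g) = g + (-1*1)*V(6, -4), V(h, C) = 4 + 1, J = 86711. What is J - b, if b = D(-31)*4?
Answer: 86855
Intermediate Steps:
V(h, C) = 5
D(g) = -5 + g (D(g) = g - 1*1*5 = g - 1*5 = g - 5 = -5 + g)
b = -144 (b = (-5 - 31)*4 = -36*4 = -144)
J - b = 86711 - 1*(-144) = 86711 + 144 = 86855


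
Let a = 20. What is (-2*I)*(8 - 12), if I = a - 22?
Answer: -16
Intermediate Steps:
I = -2 (I = 20 - 22 = -2)
(-2*I)*(8 - 12) = (-2*(-2))*(8 - 12) = 4*(-4) = -16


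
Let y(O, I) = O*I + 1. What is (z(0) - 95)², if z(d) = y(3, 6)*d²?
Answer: 9025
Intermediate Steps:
y(O, I) = 1 + I*O (y(O, I) = I*O + 1 = 1 + I*O)
z(d) = 19*d² (z(d) = (1 + 6*3)*d² = (1 + 18)*d² = 19*d²)
(z(0) - 95)² = (19*0² - 95)² = (19*0 - 95)² = (0 - 95)² = (-95)² = 9025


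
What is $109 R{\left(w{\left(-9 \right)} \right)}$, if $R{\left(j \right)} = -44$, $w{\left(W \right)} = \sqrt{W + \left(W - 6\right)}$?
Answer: $-4796$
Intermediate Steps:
$w{\left(W \right)} = \sqrt{-6 + 2 W}$ ($w{\left(W \right)} = \sqrt{W + \left(-6 + W\right)} = \sqrt{-6 + 2 W}$)
$109 R{\left(w{\left(-9 \right)} \right)} = 109 \left(-44\right) = -4796$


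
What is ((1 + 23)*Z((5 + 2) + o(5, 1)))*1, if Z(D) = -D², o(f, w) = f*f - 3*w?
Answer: -20184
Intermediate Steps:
o(f, w) = f² - 3*w
((1 + 23)*Z((5 + 2) + o(5, 1)))*1 = ((1 + 23)*(-((5 + 2) + (5² - 3*1))²))*1 = (24*(-(7 + (25 - 3))²))*1 = (24*(-(7 + 22)²))*1 = (24*(-1*29²))*1 = (24*(-1*841))*1 = (24*(-841))*1 = -20184*1 = -20184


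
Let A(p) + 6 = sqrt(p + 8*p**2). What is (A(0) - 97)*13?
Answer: -1339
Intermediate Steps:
A(p) = -6 + sqrt(p + 8*p**2)
(A(0) - 97)*13 = ((-6 + sqrt(0*(1 + 8*0))) - 97)*13 = ((-6 + sqrt(0*(1 + 0))) - 97)*13 = ((-6 + sqrt(0*1)) - 97)*13 = ((-6 + sqrt(0)) - 97)*13 = ((-6 + 0) - 97)*13 = (-6 - 97)*13 = -103*13 = -1339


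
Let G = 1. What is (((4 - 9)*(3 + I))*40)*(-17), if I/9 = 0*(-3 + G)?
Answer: 10200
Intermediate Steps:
I = 0 (I = 9*(0*(-3 + 1)) = 9*(0*(-2)) = 9*0 = 0)
(((4 - 9)*(3 + I))*40)*(-17) = (((4 - 9)*(3 + 0))*40)*(-17) = (-5*3*40)*(-17) = -15*40*(-17) = -600*(-17) = 10200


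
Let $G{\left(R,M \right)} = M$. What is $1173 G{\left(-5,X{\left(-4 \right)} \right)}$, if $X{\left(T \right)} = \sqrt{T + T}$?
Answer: $2346 i \sqrt{2} \approx 3317.7 i$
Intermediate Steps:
$X{\left(T \right)} = \sqrt{2} \sqrt{T}$ ($X{\left(T \right)} = \sqrt{2 T} = \sqrt{2} \sqrt{T}$)
$1173 G{\left(-5,X{\left(-4 \right)} \right)} = 1173 \sqrt{2} \sqrt{-4} = 1173 \sqrt{2} \cdot 2 i = 1173 \cdot 2 i \sqrt{2} = 2346 i \sqrt{2}$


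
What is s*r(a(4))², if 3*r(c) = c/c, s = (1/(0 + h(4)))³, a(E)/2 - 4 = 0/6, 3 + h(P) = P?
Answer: ⅑ ≈ 0.11111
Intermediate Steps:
h(P) = -3 + P
a(E) = 8 (a(E) = 8 + 2*(0/6) = 8 + 2*(0*(⅙)) = 8 + 2*0 = 8 + 0 = 8)
s = 1 (s = (1/(0 + (-3 + 4)))³ = (1/(0 + 1))³ = (1/1)³ = 1³ = 1)
r(c) = ⅓ (r(c) = (c/c)/3 = (⅓)*1 = ⅓)
s*r(a(4))² = 1*(⅓)² = 1*(⅑) = ⅑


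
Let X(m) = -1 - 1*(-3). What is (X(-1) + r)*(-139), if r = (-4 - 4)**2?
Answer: -9174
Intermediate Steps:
r = 64 (r = (-8)**2 = 64)
X(m) = 2 (X(m) = -1 + 3 = 2)
(X(-1) + r)*(-139) = (2 + 64)*(-139) = 66*(-139) = -9174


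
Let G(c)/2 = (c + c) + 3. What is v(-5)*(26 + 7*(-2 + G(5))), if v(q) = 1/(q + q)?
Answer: -97/5 ≈ -19.400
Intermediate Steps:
G(c) = 6 + 4*c (G(c) = 2*((c + c) + 3) = 2*(2*c + 3) = 2*(3 + 2*c) = 6 + 4*c)
v(q) = 1/(2*q)
v(-5)*(26 + 7*(-2 + G(5))) = ((1/2)/(-5))*(26 + 7*(-2 + (6 + 4*5))) = ((1/2)*(-1/5))*(26 + 7*(-2 + (6 + 20))) = -(26 + 7*(-2 + 26))/10 = -(26 + 7*24)/10 = -(26 + 168)/10 = -1/10*194 = -97/5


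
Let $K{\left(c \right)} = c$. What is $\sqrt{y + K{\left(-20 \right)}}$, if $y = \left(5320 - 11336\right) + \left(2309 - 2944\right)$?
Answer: $i \sqrt{6671} \approx 81.676 i$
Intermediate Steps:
$y = -6651$ ($y = -6016 + \left(2309 - 2944\right) = -6016 - 635 = -6651$)
$\sqrt{y + K{\left(-20 \right)}} = \sqrt{-6651 - 20} = \sqrt{-6671} = i \sqrt{6671}$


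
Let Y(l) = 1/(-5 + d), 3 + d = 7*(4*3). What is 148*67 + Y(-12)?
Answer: 753617/76 ≈ 9916.0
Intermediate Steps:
d = 81 (d = -3 + 7*(4*3) = -3 + 7*12 = -3 + 84 = 81)
Y(l) = 1/76 (Y(l) = 1/(-5 + 81) = 1/76)
148*67 + Y(-12) = 148*67 + 1/76 = 9916 + 1/76 = 753617/76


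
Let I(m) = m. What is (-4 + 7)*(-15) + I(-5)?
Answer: -50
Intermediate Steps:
(-4 + 7)*(-15) + I(-5) = (-4 + 7)*(-15) - 5 = 3*(-15) - 5 = -45 - 5 = -50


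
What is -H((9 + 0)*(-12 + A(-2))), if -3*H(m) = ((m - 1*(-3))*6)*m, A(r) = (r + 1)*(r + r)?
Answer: 9936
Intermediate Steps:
A(r) = 2*r*(1 + r) (A(r) = (1 + r)*(2*r) = 2*r*(1 + r))
H(m) = -m*(18 + 6*m)/3 (H(m) = -(m - 1*(-3))*6*m/3 = -(m + 3)*6*m/3 = -(3 + m)*6*m/3 = -(18 + 6*m)*m/3 = -m*(18 + 6*m)/3)
-H((9 + 0)*(-12 + A(-2))) = -(-2)*(9 + 0)*(-12 + 2*(-2)*(1 - 2))*(3 + (9 + 0)*(-12 + 2*(-2)*(1 - 2))) = -(-2)*9*(-12 + 2*(-2)*(-1))*(3 + 9*(-12 + 2*(-2)*(-1))) = -(-2)*9*(-12 + 4)*(3 + 9*(-12 + 4)) = -(-2)*9*(-8)*(3 + 9*(-8)) = -(-2)*(-72)*(3 - 72) = -(-2)*(-72)*(-69) = -1*(-9936) = 9936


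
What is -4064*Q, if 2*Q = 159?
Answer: -323088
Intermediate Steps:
Q = 159/2 (Q = (1/2)*159 = 159/2 ≈ 79.500)
-4064*Q = -4064*159/2 = -323088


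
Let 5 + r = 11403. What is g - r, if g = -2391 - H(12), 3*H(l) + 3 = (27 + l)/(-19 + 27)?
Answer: -110317/8 ≈ -13790.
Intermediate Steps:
H(l) = ⅛ + l/24 (H(l) = -1 + ((27 + l)/(-19 + 27))/3 = -1 + ((27 + l)/8)/3 = -1 + ((27 + l)*(⅛))/3 = -1 + (27/8 + l/8)/3 = -1 + (9/8 + l/24) = ⅛ + l/24)
r = 11398 (r = -5 + 11403 = 11398)
g = -19133/8 (g = -2391 - (⅛ + (1/24)*12) = -2391 - (⅛ + ½) = -2391 - 1*5/8 = -2391 - 5/8 = -19133/8 ≈ -2391.6)
g - r = -19133/8 - 1*11398 = -19133/8 - 11398 = -110317/8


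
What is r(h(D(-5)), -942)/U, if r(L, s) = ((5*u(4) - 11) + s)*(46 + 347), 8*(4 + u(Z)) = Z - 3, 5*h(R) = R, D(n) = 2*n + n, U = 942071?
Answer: -3057147/7536568 ≈ -0.40564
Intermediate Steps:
D(n) = 3*n
h(R) = R/5
u(Z) = -35/8 + Z/8 (u(Z) = -4 + (Z - 3)/8 = -4 + (-3 + Z)/8 = -4 + (-3/8 + Z/8) = -35/8 + Z/8)
r(L, s) = -95499/8 + 393*s (r(L, s) = ((5*(-35/8 + (⅛)*4) - 11) + s)*(46 + 347) = ((5*(-35/8 + ½) - 11) + s)*393 = ((5*(-31/8) - 11) + s)*393 = ((-155/8 - 11) + s)*393 = (-243/8 + s)*393 = -95499/8 + 393*s)
r(h(D(-5)), -942)/U = (-95499/8 + 393*(-942))/942071 = (-95499/8 - 370206)*(1/942071) = -3057147/8*1/942071 = -3057147/7536568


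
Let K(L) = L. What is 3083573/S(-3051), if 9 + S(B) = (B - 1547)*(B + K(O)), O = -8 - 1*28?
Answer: 3083573/14194017 ≈ 0.21724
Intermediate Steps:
O = -36 (O = -8 - 28 = -36)
S(B) = -9 + (-1547 + B)*(-36 + B) (S(B) = -9 + (B - 1547)*(B - 36) = -9 + (-1547 + B)*(-36 + B))
3083573/S(-3051) = 3083573/(55683 + (-3051)² - 1583*(-3051)) = 3083573/(55683 + 9308601 + 4829733) = 3083573/14194017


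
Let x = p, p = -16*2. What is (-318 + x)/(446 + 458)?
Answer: -175/452 ≈ -0.38717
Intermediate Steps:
p = -32
x = -32
(-318 + x)/(446 + 458) = (-318 - 32)/(446 + 458) = -350/904 = -350*1/904 = -175/452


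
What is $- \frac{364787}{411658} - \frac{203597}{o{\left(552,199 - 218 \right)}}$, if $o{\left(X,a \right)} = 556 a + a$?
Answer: $\frac{79951793005}{4356576614} \approx 18.352$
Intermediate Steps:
$o{\left(X,a \right)} = 557 a$
$- \frac{364787}{411658} - \frac{203597}{o{\left(552,199 - 218 \right)}} = - \frac{364787}{411658} - \frac{203597}{557 \left(199 - 218\right)} = \left(-364787\right) \frac{1}{411658} - \frac{203597}{557 \left(-19\right)} = - \frac{364787}{411658} - \frac{203597}{-10583} = - \frac{364787}{411658} - - \frac{203597}{10583} = - \frac{364787}{411658} + \frac{203597}{10583} = \frac{79951793005}{4356576614}$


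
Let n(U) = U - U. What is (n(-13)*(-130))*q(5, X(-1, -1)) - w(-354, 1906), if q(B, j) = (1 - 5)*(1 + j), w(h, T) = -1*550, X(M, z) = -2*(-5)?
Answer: 550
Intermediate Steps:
X(M, z) = 10
n(U) = 0
w(h, T) = -550
q(B, j) = -4 - 4*j (q(B, j) = -4*(1 + j) = -4 - 4*j)
(n(-13)*(-130))*q(5, X(-1, -1)) - w(-354, 1906) = (0*(-130))*(-4 - 4*10) - 1*(-550) = 0*(-4 - 40) + 550 = 0*(-44) + 550 = 0 + 550 = 550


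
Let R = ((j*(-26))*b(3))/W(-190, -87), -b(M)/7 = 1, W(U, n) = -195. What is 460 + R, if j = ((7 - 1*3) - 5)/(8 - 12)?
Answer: 13793/30 ≈ 459.77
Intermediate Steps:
j = ¼ (j = ((7 - 3) - 5)/(-4) = (4 - 5)*(-¼) = -1*(-¼) = ¼ ≈ 0.25000)
b(M) = -7 (b(M) = -7*1 = -7)
R = -7/30 (R = (((¼)*(-26))*(-7))/(-195) = -13/2*(-7)*(-1/195) = (91/2)*(-1/195) = -7/30 ≈ -0.23333)
460 + R = 460 - 7/30 = 13793/30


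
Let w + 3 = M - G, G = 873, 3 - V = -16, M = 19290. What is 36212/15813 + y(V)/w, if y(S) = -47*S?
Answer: 72520751/32353398 ≈ 2.2415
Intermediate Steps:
V = 19 (V = 3 - 1*(-16) = 3 + 16 = 19)
w = 18414 (w = -3 + (19290 - 1*873) = -3 + (19290 - 873) = -3 + 18417 = 18414)
36212/15813 + y(V)/w = 36212/15813 - 47*19/18414 = 36212*(1/15813) - 893*1/18414 = 36212/15813 - 893/18414 = 72520751/32353398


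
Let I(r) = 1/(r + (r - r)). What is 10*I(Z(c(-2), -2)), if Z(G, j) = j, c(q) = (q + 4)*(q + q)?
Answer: -5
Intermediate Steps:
c(q) = 2*q*(4 + q) (c(q) = (4 + q)*(2*q) = 2*q*(4 + q))
I(r) = 1/r (I(r) = 1/(r + 0) = 1/r)
10*I(Z(c(-2), -2)) = 10/(-2) = 10*(-1/2) = -5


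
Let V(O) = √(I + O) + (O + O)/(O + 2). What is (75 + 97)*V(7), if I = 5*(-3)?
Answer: 2408/9 + 344*I*√2 ≈ 267.56 + 486.49*I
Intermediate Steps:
I = -15
V(O) = √(-15 + O) + 2*O/(2 + O) (V(O) = √(-15 + O) + (O + O)/(O + 2) = √(-15 + O) + (2*O)/(2 + O) = √(-15 + O) + 2*O/(2 + O))
(75 + 97)*V(7) = (75 + 97)*((2*7 + 2*√(-15 + 7) + 7*√(-15 + 7))/(2 + 7)) = 172*((14 + 2*√(-8) + 7*√(-8))/9) = 172*((14 + 2*(2*I*√2) + 7*(2*I*√2))/9) = 172*((14 + 4*I*√2 + 14*I*√2)/9) = 172*((14 + 18*I*√2)/9) = 172*(14/9 + 2*I*√2) = 2408/9 + 344*I*√2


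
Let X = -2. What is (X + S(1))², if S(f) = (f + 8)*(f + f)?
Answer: 256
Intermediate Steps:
S(f) = 2*f*(8 + f) (S(f) = (8 + f)*(2*f) = 2*f*(8 + f))
(X + S(1))² = (-2 + 2*1*(8 + 1))² = (-2 + 2*1*9)² = (-2 + 18)² = 16² = 256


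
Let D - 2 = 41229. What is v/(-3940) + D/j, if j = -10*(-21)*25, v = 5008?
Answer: 6807907/1034250 ≈ 6.5825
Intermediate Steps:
D = 41231 (D = 2 + 41229 = 41231)
j = 5250 (j = 210*25 = 5250)
v/(-3940) + D/j = 5008/(-3940) + 41231/5250 = 5008*(-1/3940) + 41231*(1/5250) = -1252/985 + 41231/5250 = 6807907/1034250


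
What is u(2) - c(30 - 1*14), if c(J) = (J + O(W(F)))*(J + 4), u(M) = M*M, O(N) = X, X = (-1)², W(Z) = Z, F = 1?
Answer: -336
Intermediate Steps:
X = 1
O(N) = 1
u(M) = M²
c(J) = (1 + J)*(4 + J) (c(J) = (J + 1)*(J + 4) = (1 + J)*(4 + J))
u(2) - c(30 - 1*14) = 2² - (4 + (30 - 1*14)² + 5*(30 - 1*14)) = 4 - (4 + (30 - 14)² + 5*(30 - 14)) = 4 - (4 + 16² + 5*16) = 4 - (4 + 256 + 80) = 4 - 1*340 = 4 - 340 = -336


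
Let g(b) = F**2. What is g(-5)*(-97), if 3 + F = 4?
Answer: -97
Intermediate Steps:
F = 1 (F = -3 + 4 = 1)
g(b) = 1 (g(b) = 1**2 = 1)
g(-5)*(-97) = 1*(-97) = -97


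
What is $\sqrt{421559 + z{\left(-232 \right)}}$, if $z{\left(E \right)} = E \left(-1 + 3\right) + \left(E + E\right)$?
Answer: $\sqrt{420631} \approx 648.56$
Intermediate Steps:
$z{\left(E \right)} = 4 E$ ($z{\left(E \right)} = E 2 + 2 E = 2 E + 2 E = 4 E$)
$\sqrt{421559 + z{\left(-232 \right)}} = \sqrt{421559 + 4 \left(-232\right)} = \sqrt{421559 - 928} = \sqrt{420631}$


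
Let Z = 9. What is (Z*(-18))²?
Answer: 26244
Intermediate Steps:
(Z*(-18))² = (9*(-18))² = (-162)² = 26244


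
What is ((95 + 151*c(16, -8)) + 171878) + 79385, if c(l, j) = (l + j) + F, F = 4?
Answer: 253170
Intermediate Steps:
c(l, j) = 4 + j + l (c(l, j) = (l + j) + 4 = (j + l) + 4 = 4 + j + l)
((95 + 151*c(16, -8)) + 171878) + 79385 = ((95 + 151*(4 - 8 + 16)) + 171878) + 79385 = ((95 + 151*12) + 171878) + 79385 = ((95 + 1812) + 171878) + 79385 = (1907 + 171878) + 79385 = 173785 + 79385 = 253170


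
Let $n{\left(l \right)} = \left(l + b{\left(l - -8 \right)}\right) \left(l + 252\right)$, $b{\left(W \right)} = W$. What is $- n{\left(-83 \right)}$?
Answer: $26702$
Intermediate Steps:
$n{\left(l \right)} = \left(8 + 2 l\right) \left(252 + l\right)$ ($n{\left(l \right)} = \left(l + \left(l - -8\right)\right) \left(l + 252\right) = \left(l + \left(l + 8\right)\right) \left(252 + l\right) = \left(l + \left(8 + l\right)\right) \left(252 + l\right) = \left(8 + 2 l\right) \left(252 + l\right)$)
$- n{\left(-83 \right)} = - (2016 + 2 \left(-83\right)^{2} + 512 \left(-83\right)) = - (2016 + 2 \cdot 6889 - 42496) = - (2016 + 13778 - 42496) = \left(-1\right) \left(-26702\right) = 26702$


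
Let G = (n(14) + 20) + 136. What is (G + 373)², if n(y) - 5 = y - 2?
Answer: 298116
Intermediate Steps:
n(y) = 3 + y (n(y) = 5 + (y - 2) = 5 + (-2 + y) = 3 + y)
G = 173 (G = ((3 + 14) + 20) + 136 = (17 + 20) + 136 = 37 + 136 = 173)
(G + 373)² = (173 + 373)² = 546² = 298116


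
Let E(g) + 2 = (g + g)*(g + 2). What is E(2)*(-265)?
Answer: -3710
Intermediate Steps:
E(g) = -2 + 2*g*(2 + g) (E(g) = -2 + (g + g)*(g + 2) = -2 + (2*g)*(2 + g) = -2 + 2*g*(2 + g))
E(2)*(-265) = (-2 + 2*2² + 4*2)*(-265) = (-2 + 2*4 + 8)*(-265) = (-2 + 8 + 8)*(-265) = 14*(-265) = -3710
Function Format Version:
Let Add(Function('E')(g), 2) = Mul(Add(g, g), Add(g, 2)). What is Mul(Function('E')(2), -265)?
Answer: -3710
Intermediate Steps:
Function('E')(g) = Add(-2, Mul(2, g, Add(2, g))) (Function('E')(g) = Add(-2, Mul(Add(g, g), Add(g, 2))) = Add(-2, Mul(Mul(2, g), Add(2, g))) = Add(-2, Mul(2, g, Add(2, g))))
Mul(Function('E')(2), -265) = Mul(Add(-2, Mul(2, Pow(2, 2)), Mul(4, 2)), -265) = Mul(Add(-2, Mul(2, 4), 8), -265) = Mul(Add(-2, 8, 8), -265) = Mul(14, -265) = -3710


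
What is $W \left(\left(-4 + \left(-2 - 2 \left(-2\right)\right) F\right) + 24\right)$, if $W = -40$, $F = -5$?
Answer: $-400$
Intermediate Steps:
$W \left(\left(-4 + \left(-2 - 2 \left(-2\right)\right) F\right) + 24\right) = - 40 \left(\left(-4 + \left(-2 - 2 \left(-2\right)\right) \left(-5\right)\right) + 24\right) = - 40 \left(\left(-4 + \left(-2 - -4\right) \left(-5\right)\right) + 24\right) = - 40 \left(\left(-4 + \left(-2 + 4\right) \left(-5\right)\right) + 24\right) = - 40 \left(\left(-4 + 2 \left(-5\right)\right) + 24\right) = - 40 \left(\left(-4 - 10\right) + 24\right) = - 40 \left(-14 + 24\right) = \left(-40\right) 10 = -400$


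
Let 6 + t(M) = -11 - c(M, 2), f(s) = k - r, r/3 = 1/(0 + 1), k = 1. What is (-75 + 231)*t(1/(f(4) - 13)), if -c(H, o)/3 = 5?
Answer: -312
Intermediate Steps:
c(H, o) = -15 (c(H, o) = -3*5 = -15)
r = 3 (r = 3/(0 + 1) = 3/1 = 3*1 = 3)
f(s) = -2 (f(s) = 1 - 1*3 = 1 - 3 = -2)
t(M) = -2 (t(M) = -6 + (-11 - 1*(-15)) = -6 + (-11 + 15) = -6 + 4 = -2)
(-75 + 231)*t(1/(f(4) - 13)) = (-75 + 231)*(-2) = 156*(-2) = -312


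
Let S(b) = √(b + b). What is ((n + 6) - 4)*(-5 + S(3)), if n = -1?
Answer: -5 + √6 ≈ -2.5505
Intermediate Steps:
S(b) = √2*√b (S(b) = √(2*b) = √2*√b)
((n + 6) - 4)*(-5 + S(3)) = ((-1 + 6) - 4)*(-5 + √2*√3) = (5 - 4)*(-5 + √6) = 1*(-5 + √6) = -5 + √6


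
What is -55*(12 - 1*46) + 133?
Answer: 2003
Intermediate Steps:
-55*(12 - 1*46) + 133 = -55*(12 - 46) + 133 = -55*(-34) + 133 = 1870 + 133 = 2003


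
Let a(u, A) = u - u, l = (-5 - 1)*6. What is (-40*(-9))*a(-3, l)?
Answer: 0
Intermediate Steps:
l = -36 (l = -6*6 = -36)
a(u, A) = 0
(-40*(-9))*a(-3, l) = -40*(-9)*0 = 360*0 = 0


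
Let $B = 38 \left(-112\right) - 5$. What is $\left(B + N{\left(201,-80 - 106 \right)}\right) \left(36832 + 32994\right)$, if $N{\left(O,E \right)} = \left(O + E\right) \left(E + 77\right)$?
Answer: $-411694096$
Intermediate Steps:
$N{\left(O,E \right)} = \left(77 + E\right) \left(E + O\right)$ ($N{\left(O,E \right)} = \left(E + O\right) \left(77 + E\right) = \left(77 + E\right) \left(E + O\right)$)
$B = -4261$ ($B = -4256 - 5 = -4261$)
$\left(B + N{\left(201,-80 - 106 \right)}\right) \left(36832 + 32994\right) = \left(-4261 + \left(\left(-80 - 106\right)^{2} + 77 \left(-80 - 106\right) + 77 \cdot 201 + \left(-80 - 106\right) 201\right)\right) \left(36832 + 32994\right) = \left(-4261 + \left(\left(-186\right)^{2} + 77 \left(-186\right) + 15477 - 37386\right)\right) 69826 = \left(-4261 + \left(34596 - 14322 + 15477 - 37386\right)\right) 69826 = \left(-4261 - 1635\right) 69826 = \left(-5896\right) 69826 = -411694096$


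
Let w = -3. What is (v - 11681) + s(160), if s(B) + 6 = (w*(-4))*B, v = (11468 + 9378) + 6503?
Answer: 17582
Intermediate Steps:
v = 27349 (v = 20846 + 6503 = 27349)
s(B) = -6 + 12*B (s(B) = -6 + (-3*(-4))*B = -6 + 12*B)
(v - 11681) + s(160) = (27349 - 11681) + (-6 + 12*160) = 15668 + (-6 + 1920) = 15668 + 1914 = 17582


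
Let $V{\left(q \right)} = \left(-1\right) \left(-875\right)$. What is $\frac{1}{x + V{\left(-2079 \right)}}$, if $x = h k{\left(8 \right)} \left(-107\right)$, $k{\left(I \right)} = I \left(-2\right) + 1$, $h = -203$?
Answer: $- \frac{1}{324940} \approx -3.0775 \cdot 10^{-6}$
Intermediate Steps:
$V{\left(q \right)} = 875$
$k{\left(I \right)} = 1 - 2 I$ ($k{\left(I \right)} = - 2 I + 1 = 1 - 2 I$)
$x = -325815$ ($x = - 203 \left(1 - 16\right) \left(-107\right) = \left(-203\right) \left(-15\right) \left(-107\right) = 3045 \left(-107\right) = -325815$)
$\frac{1}{x + V{\left(-2079 \right)}} = \frac{1}{-325815 + 875} = \frac{1}{-324940} = - \frac{1}{324940}$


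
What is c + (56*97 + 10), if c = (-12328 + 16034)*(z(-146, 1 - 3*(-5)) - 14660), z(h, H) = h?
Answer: -54865594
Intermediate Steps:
c = -54871036 (c = (-12328 + 16034)*(-146 - 14660) = 3706*(-14806) = -54871036)
c + (56*97 + 10) = -54871036 + (56*97 + 10) = -54871036 + (5432 + 10) = -54871036 + 5442 = -54865594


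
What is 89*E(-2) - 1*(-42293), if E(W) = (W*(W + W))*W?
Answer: 40869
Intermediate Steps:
E(W) = 2*W³ (E(W) = (W*(2*W))*W = (2*W²)*W = 2*W³)
89*E(-2) - 1*(-42293) = 89*(2*(-2)³) - 1*(-42293) = 89*(2*(-8)) + 42293 = 89*(-16) + 42293 = -1424 + 42293 = 40869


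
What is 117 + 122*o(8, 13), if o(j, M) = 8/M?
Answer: 2497/13 ≈ 192.08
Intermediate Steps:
117 + 122*o(8, 13) = 117 + 122*(8/13) = 117 + 976/13 = 2497/13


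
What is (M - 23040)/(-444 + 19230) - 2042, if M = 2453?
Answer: -38381599/18786 ≈ -2043.1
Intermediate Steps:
(M - 23040)/(-444 + 19230) - 2042 = (2453 - 23040)/(-444 + 19230) - 2042 = -20587/18786 - 2042 = -38381599/18786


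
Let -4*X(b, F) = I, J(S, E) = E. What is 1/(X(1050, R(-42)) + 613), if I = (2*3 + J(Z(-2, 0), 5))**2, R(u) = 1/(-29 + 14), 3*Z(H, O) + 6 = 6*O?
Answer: 4/2331 ≈ 0.0017160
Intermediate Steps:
Z(H, O) = -2 + 2*O (Z(H, O) = -2 + (6*O)/3 = -2 + 2*O)
R(u) = -1/15 (R(u) = 1/(-15) = -1/15)
I = 121 (I = (2*3 + 5)**2 = (6 + 5)**2 = 11**2 = 121)
X(b, F) = -121/4 (X(b, F) = -1/4*121 = -121/4)
1/(X(1050, R(-42)) + 613) = 1/(-121/4 + 613) = 1/(2331/4) = 4/2331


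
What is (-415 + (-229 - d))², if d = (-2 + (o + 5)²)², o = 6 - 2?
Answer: 47403225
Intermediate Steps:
o = 4
d = 6241 (d = (-2 + (4 + 5)²)² = (-2 + 9²)² = (-2 + 81)² = 79² = 6241)
(-415 + (-229 - d))² = (-415 + (-229 - 1*6241))² = (-415 + (-229 - 6241))² = (-415 - 6470)² = (-6885)² = 47403225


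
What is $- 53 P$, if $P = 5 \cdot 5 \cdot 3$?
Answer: $-3975$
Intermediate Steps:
$P = 75$ ($P = 25 \cdot 3 = 75$)
$- 53 P = \left(-53\right) 75 = -3975$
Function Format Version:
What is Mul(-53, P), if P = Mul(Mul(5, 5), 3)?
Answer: -3975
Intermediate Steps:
P = 75 (P = Mul(25, 3) = 75)
Mul(-53, P) = Mul(-53, 75) = -3975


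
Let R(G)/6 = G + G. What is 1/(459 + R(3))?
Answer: 1/495 ≈ 0.0020202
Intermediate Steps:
R(G) = 12*G (R(G) = 6*(G + G) = 6*(2*G) = 12*G)
1/(459 + R(3)) = 1/(459 + 12*3) = 1/(459 + 36) = 1/495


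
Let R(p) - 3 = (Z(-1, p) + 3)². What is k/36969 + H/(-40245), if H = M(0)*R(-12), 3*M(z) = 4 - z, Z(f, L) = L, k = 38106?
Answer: 509811814/495939135 ≈ 1.0280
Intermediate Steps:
R(p) = 3 + (3 + p)² (R(p) = 3 + (p + 3)² = 3 + (3 + p)²)
M(z) = 4/3 - z/3 (M(z) = (4 - z)/3 = 4/3 - z/3)
H = 112 (H = (4/3 - ⅓*0)*(3 + (3 - 12)²) = (4/3 + 0)*(3 + (-9)²) = 4*(3 + 81)/3 = (4/3)*84 = 112)
k/36969 + H/(-40245) = 38106/36969 + 112/(-40245) = 38106*(1/36969) + 112*(-1/40245) = 12702/12323 - 112/40245 = 509811814/495939135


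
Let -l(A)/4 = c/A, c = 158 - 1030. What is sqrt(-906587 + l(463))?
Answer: 9*I*sqrt(2399290539)/463 ≈ 952.14*I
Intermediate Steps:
c = -872
l(A) = 3488/A (l(A) = -(-3488)/A = 3488/A)
sqrt(-906587 + l(463)) = sqrt(-906587 + 3488/463) = sqrt(-419746293/463) = 9*I*sqrt(2399290539)/463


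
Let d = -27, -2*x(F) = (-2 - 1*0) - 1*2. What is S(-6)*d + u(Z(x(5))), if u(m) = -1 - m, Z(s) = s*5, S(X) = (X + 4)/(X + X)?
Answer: -31/2 ≈ -15.500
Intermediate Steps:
x(F) = 2 (x(F) = -((-2 - 1*0) - 1*2)/2 = -((-2 + 0) - 2)/2 = -(-2 - 2)/2 = -½*(-4) = 2)
S(X) = (4 + X)/(2*X) (S(X) = (4 + X)/((2*X)) = (4 + X)*(1/(2*X)) = (4 + X)/(2*X))
Z(s) = 5*s
S(-6)*d + u(Z(x(5))) = ((½)*(4 - 6)/(-6))*(-27) + (-1 - 5*2) = ((½)*(-⅙)*(-2))*(-27) + (-1 - 1*10) = (⅙)*(-27) + (-1 - 10) = -9/2 - 11 = -31/2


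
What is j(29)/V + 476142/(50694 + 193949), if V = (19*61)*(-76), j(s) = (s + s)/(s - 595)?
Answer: 11869166310271/6098404925396 ≈ 1.9463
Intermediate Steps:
j(s) = 2*s/(-595 + s) (j(s) = (2*s)/(-595 + s) = 2*s/(-595 + s))
V = -88084 (V = 1159*(-76) = -88084)
j(29)/V + 476142/(50694 + 193949) = (2*29/(-595 + 29))/(-88084) + 476142/(50694 + 193949) = (2*29/(-566))*(-1/88084) + 476142/244643 = (2*29*(-1/566))*(-1/88084) + 476142*(1/244643) = -29/283*(-1/88084) + 476142/244643 = 29/24927772 + 476142/244643 = 11869166310271/6098404925396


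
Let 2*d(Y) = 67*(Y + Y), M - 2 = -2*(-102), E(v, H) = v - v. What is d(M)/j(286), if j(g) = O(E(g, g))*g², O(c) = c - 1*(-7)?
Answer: 6901/286286 ≈ 0.024105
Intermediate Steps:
E(v, H) = 0
O(c) = 7 + c (O(c) = c + 7 = 7 + c)
M = 206 (M = 2 - 2*(-102) = 2 + 204 = 206)
j(g) = 7*g² (j(g) = (7 + 0)*g² = 7*g²)
d(Y) = 67*Y (d(Y) = (67*(Y + Y))/2 = (67*(2*Y))/2 = (134*Y)/2 = 67*Y)
d(M)/j(286) = (67*206)/((7*286²)) = 13802/((7*81796)) = 13802/572572 = 13802*(1/572572) = 6901/286286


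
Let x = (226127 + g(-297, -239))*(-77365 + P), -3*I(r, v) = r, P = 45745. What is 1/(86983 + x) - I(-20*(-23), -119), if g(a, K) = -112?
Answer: 3287393365817/21439521951 ≈ 153.33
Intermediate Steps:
I(r, v) = -r/3
x = -7146594300 (x = (226127 - 112)*(-77365 + 45745) = 226015*(-31620) = -7146594300)
1/(86983 + x) - I(-20*(-23), -119) = 1/(86983 - 7146594300) - (-1)*(-20*(-23))/3 = 1/(-7146507317) - (-1)*460/3 = -1/7146507317 - 1*(-460/3) = -1/7146507317 + 460/3 = 3287393365817/21439521951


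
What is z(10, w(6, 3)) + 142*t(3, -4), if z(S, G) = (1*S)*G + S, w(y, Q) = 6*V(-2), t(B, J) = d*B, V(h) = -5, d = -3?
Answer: -1568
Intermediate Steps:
t(B, J) = -3*B
w(y, Q) = -30 (w(y, Q) = 6*(-5) = -30)
z(S, G) = S + G*S (z(S, G) = S*G + S = G*S + S = S + G*S)
z(10, w(6, 3)) + 142*t(3, -4) = 10*(1 - 30) + 142*(-3*3) = 10*(-29) + 142*(-9) = -290 - 1278 = -1568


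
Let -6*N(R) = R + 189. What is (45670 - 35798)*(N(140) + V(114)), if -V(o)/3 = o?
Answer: -11752616/3 ≈ -3.9175e+6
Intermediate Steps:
N(R) = -63/2 - R/6 (N(R) = -(R + 189)/6 = -(189 + R)/6 = -63/2 - R/6)
V(o) = -3*o
(45670 - 35798)*(N(140) + V(114)) = (45670 - 35798)*((-63/2 - ⅙*140) - 3*114) = 9872*((-63/2 - 70/3) - 342) = 9872*(-329/6 - 342) = 9872*(-2381/6) = -11752616/3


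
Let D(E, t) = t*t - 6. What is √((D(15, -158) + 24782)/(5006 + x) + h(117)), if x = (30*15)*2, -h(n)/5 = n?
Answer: I*√5027881155/2953 ≈ 24.012*I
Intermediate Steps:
h(n) = -5*n
D(E, t) = -6 + t² (D(E, t) = t² - 6 = -6 + t²)
x = 900 (x = 450*2 = 900)
√((D(15, -158) + 24782)/(5006 + x) + h(117)) = √(((-6 + (-158)²) + 24782)/(5006 + 900) - 5*117) = √(((-6 + 24964) + 24782)/5906 - 585) = √((24958 + 24782)*(1/5906) - 585) = √(49740*(1/5906) - 585) = √(24870/2953 - 585) = √(-1702635/2953) = I*√5027881155/2953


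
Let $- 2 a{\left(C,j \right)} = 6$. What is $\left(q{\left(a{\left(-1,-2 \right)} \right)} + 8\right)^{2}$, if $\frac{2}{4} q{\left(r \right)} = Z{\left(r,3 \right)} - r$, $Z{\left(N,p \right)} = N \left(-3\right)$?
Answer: $1024$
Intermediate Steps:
$Z{\left(N,p \right)} = - 3 N$
$a{\left(C,j \right)} = -3$ ($a{\left(C,j \right)} = \left(- \frac{1}{2}\right) 6 = -3$)
$q{\left(r \right)} = - 8 r$ ($q{\left(r \right)} = 2 \left(- 3 r - r\right) = 2 \left(- 4 r\right) = - 8 r$)
$\left(q{\left(a{\left(-1,-2 \right)} \right)} + 8\right)^{2} = \left(\left(-8\right) \left(-3\right) + 8\right)^{2} = \left(24 + 8\right)^{2} = 32^{2} = 1024$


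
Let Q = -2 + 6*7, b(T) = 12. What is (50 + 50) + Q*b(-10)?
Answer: 580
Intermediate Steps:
Q = 40 (Q = -2 + 42 = 40)
(50 + 50) + Q*b(-10) = (50 + 50) + 40*12 = 100 + 480 = 580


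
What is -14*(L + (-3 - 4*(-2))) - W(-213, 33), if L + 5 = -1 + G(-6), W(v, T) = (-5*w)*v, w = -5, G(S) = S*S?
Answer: 4835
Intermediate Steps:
G(S) = S**2
W(v, T) = 25*v (W(v, T) = (-5*(-5))*v = 25*v)
L = 30 (L = -5 + (-1 + (-6)**2) = -5 + (-1 + 36) = -5 + 35 = 30)
-14*(L + (-3 - 4*(-2))) - W(-213, 33) = -14*(30 + (-3 - 4*(-2))) - 25*(-213) = -14*(30 + (-3 + 8)) - 1*(-5325) = -14*(30 + 5) + 5325 = -14*35 + 5325 = -490 + 5325 = 4835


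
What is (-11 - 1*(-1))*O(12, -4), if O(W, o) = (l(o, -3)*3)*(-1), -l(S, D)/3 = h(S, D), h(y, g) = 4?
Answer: -360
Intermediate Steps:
l(S, D) = -12 (l(S, D) = -3*4 = -12)
O(W, o) = 36 (O(W, o) = -12*3*(-1) = -36*(-1) = 36)
(-11 - 1*(-1))*O(12, -4) = (-11 - 1*(-1))*36 = (-11 + 1)*36 = -10*36 = -360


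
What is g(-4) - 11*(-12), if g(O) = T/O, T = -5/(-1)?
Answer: 523/4 ≈ 130.75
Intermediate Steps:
T = 5 (T = -5*(-1) = 5)
g(O) = 5/O
g(-4) - 11*(-12) = 5/(-4) - 11*(-12) = 5*(-¼) + 132 = -5/4 + 132 = 523/4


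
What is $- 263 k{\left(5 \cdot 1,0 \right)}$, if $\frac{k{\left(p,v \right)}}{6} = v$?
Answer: $0$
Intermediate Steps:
$k{\left(p,v \right)} = 6 v$
$- 263 k{\left(5 \cdot 1,0 \right)} = - 263 \cdot 6 \cdot 0 = \left(-263\right) 0 = 0$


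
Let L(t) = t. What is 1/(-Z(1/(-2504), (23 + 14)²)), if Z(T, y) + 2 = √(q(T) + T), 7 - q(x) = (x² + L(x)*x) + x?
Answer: -6270016/9405023 - 1252*√43890110/9405023 ≈ -1.5486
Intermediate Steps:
q(x) = 7 - x - 2*x² (q(x) = 7 - ((x² + x*x) + x) = 7 - ((x² + x²) + x) = 7 - (2*x² + x) = 7 - (x + 2*x²) = 7 + (-x - 2*x²) = 7 - x - 2*x²)
Z(T, y) = -2 + √(7 - 2*T²) (Z(T, y) = -2 + √((7 - T - 2*T²) + T) = -2 + √(7 - 2*T²))
1/(-Z(1/(-2504), (23 + 14)²)) = 1/(-(-2 + √(7 - 2*(1/(-2504))²))) = 1/(-(-2 + √(7 - 2*(-1/2504)²))) = 1/(-(-2 + √(7 - 2*1/6270016))) = 1/(-(-2 + √(7 - 1/3135008))) = 1/(-(-2 + √(21945055/3135008))) = 1/(-(-2 + √43890110/2504)) = 1/(2 - √43890110/2504)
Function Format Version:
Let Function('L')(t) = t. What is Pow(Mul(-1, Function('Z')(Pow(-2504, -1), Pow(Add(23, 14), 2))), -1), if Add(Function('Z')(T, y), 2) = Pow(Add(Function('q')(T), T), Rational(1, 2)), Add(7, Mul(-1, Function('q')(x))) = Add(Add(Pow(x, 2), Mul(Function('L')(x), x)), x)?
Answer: Add(Rational(-6270016, 9405023), Mul(Rational(-1252, 9405023), Pow(43890110, Rational(1, 2)))) ≈ -1.5486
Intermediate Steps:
Function('q')(x) = Add(7, Mul(-1, x), Mul(-2, Pow(x, 2))) (Function('q')(x) = Add(7, Mul(-1, Add(Add(Pow(x, 2), Mul(x, x)), x))) = Add(7, Mul(-1, Add(Add(Pow(x, 2), Pow(x, 2)), x))) = Add(7, Mul(-1, Add(Mul(2, Pow(x, 2)), x))) = Add(7, Mul(-1, Add(x, Mul(2, Pow(x, 2))))) = Add(7, Add(Mul(-1, x), Mul(-2, Pow(x, 2)))) = Add(7, Mul(-1, x), Mul(-2, Pow(x, 2))))
Function('Z')(T, y) = Add(-2, Pow(Add(7, Mul(-2, Pow(T, 2))), Rational(1, 2))) (Function('Z')(T, y) = Add(-2, Pow(Add(Add(7, Mul(-1, T), Mul(-2, Pow(T, 2))), T), Rational(1, 2))) = Add(-2, Pow(Add(7, Mul(-2, Pow(T, 2))), Rational(1, 2))))
Pow(Mul(-1, Function('Z')(Pow(-2504, -1), Pow(Add(23, 14), 2))), -1) = Pow(Mul(-1, Add(-2, Pow(Add(7, Mul(-2, Pow(Pow(-2504, -1), 2))), Rational(1, 2)))), -1) = Pow(Mul(-1, Add(-2, Pow(Add(7, Mul(-2, Pow(Rational(-1, 2504), 2))), Rational(1, 2)))), -1) = Pow(Mul(-1, Add(-2, Pow(Add(7, Mul(-2, Rational(1, 6270016))), Rational(1, 2)))), -1) = Pow(Mul(-1, Add(-2, Pow(Add(7, Rational(-1, 3135008)), Rational(1, 2)))), -1) = Pow(Mul(-1, Add(-2, Pow(Rational(21945055, 3135008), Rational(1, 2)))), -1) = Pow(Mul(-1, Add(-2, Mul(Rational(1, 2504), Pow(43890110, Rational(1, 2))))), -1) = Pow(Add(2, Mul(Rational(-1, 2504), Pow(43890110, Rational(1, 2)))), -1)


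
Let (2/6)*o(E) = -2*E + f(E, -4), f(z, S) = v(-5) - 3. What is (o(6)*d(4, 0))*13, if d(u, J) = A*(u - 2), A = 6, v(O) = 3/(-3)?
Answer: -7488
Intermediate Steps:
v(O) = -1 (v(O) = 3*(-1/3) = -1)
f(z, S) = -4 (f(z, S) = -1 - 3 = -4)
o(E) = -12 - 6*E (o(E) = 3*(-2*E - 4) = 3*(-4 - 2*E) = -12 - 6*E)
d(u, J) = -12 + 6*u (d(u, J) = 6*(u - 2) = 6*(-2 + u) = -12 + 6*u)
(o(6)*d(4, 0))*13 = ((-12 - 6*6)*(-12 + 6*4))*13 = ((-12 - 36)*(-12 + 24))*13 = -48*12*13 = -576*13 = -7488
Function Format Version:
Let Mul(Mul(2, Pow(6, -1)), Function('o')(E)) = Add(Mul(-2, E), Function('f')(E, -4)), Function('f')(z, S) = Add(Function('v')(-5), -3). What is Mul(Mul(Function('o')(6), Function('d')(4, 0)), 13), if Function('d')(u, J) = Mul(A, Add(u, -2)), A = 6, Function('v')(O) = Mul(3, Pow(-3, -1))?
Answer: -7488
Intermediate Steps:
Function('v')(O) = -1 (Function('v')(O) = Mul(3, Rational(-1, 3)) = -1)
Function('f')(z, S) = -4 (Function('f')(z, S) = Add(-1, -3) = -4)
Function('o')(E) = Add(-12, Mul(-6, E)) (Function('o')(E) = Mul(3, Add(Mul(-2, E), -4)) = Mul(3, Add(-4, Mul(-2, E))) = Add(-12, Mul(-6, E)))
Function('d')(u, J) = Add(-12, Mul(6, u)) (Function('d')(u, J) = Mul(6, Add(u, -2)) = Mul(6, Add(-2, u)) = Add(-12, Mul(6, u)))
Mul(Mul(Function('o')(6), Function('d')(4, 0)), 13) = Mul(Mul(Add(-12, Mul(-6, 6)), Add(-12, Mul(6, 4))), 13) = Mul(Mul(Add(-12, -36), Add(-12, 24)), 13) = Mul(Mul(-48, 12), 13) = Mul(-576, 13) = -7488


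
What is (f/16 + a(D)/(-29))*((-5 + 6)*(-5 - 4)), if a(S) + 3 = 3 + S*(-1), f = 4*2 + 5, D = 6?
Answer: -4257/464 ≈ -9.1746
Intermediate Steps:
f = 13 (f = 8 + 5 = 13)
a(S) = -S (a(S) = -3 + (3 + S*(-1)) = -3 + (3 - S) = -S)
(f/16 + a(D)/(-29))*((-5 + 6)*(-5 - 4)) = (13/16 - 1*6/(-29))*((-5 + 6)*(-5 - 4)) = (13*(1/16) - 6*(-1/29))*(1*(-9)) = (13/16 + 6/29)*(-9) = (473/464)*(-9) = -4257/464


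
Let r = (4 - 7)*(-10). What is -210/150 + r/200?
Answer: -5/4 ≈ -1.2500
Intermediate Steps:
r = 30 (r = -3*(-10) = 30)
-210/150 + r/200 = -210/150 + 30/200 = -210*1/150 + 30*(1/200) = -7/5 + 3/20 = -5/4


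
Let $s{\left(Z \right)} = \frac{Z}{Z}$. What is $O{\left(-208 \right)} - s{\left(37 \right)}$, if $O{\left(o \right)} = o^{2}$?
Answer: $43263$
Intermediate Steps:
$s{\left(Z \right)} = 1$
$O{\left(-208 \right)} - s{\left(37 \right)} = \left(-208\right)^{2} - 1 = 43264 - 1 = 43263$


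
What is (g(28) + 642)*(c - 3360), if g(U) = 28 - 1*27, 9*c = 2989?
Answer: -17522393/9 ≈ -1.9469e+6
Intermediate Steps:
c = 2989/9 (c = (⅑)*2989 = 2989/9 ≈ 332.11)
g(U) = 1 (g(U) = 28 - 27 = 1)
(g(28) + 642)*(c - 3360) = (1 + 642)*(2989/9 - 3360) = 643*(-27251/9) = -17522393/9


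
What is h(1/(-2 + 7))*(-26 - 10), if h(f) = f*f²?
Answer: -36/125 ≈ -0.28800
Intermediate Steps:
h(f) = f³
h(1/(-2 + 7))*(-26 - 10) = (1/(-2 + 7))³*(-26 - 10) = (1/5)³*(-36) = (⅕)³*(-36) = (1/125)*(-36) = -36/125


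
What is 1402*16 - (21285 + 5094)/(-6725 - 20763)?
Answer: 616637195/27488 ≈ 22433.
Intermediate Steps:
1402*16 - (21285 + 5094)/(-6725 - 20763) = 22432 - 26379/(-27488) = 22432 - 26379*(-1)/27488 = 22432 - 1*(-26379/27488) = 22432 + 26379/27488 = 616637195/27488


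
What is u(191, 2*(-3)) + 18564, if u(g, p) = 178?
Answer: 18742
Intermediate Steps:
u(191, 2*(-3)) + 18564 = 178 + 18564 = 18742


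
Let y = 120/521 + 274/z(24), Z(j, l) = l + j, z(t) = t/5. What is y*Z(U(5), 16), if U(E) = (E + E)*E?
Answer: 3941575/1042 ≈ 3782.7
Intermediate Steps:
U(E) = 2*E² (U(E) = (2*E)*E = 2*E²)
z(t) = t/5 (z(t) = t*(⅕) = t/5)
Z(j, l) = j + l
y = 358325/6252 (y = 120/521 + 274/(((⅕)*24)) = 120*(1/521) + 274/(24/5) = 120/521 + 274*(5/24) = 120/521 + 685/12 = 358325/6252 ≈ 57.314)
y*Z(U(5), 16) = 358325*(2*5² + 16)/6252 = 358325*(2*25 + 16)/6252 = 358325*(50 + 16)/6252 = (358325/6252)*66 = 3941575/1042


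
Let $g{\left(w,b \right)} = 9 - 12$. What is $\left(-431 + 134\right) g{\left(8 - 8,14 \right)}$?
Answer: $891$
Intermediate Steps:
$g{\left(w,b \right)} = -3$ ($g{\left(w,b \right)} = 9 - 12 = -3$)
$\left(-431 + 134\right) g{\left(8 - 8,14 \right)} = \left(-431 + 134\right) \left(-3\right) = \left(-297\right) \left(-3\right) = 891$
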